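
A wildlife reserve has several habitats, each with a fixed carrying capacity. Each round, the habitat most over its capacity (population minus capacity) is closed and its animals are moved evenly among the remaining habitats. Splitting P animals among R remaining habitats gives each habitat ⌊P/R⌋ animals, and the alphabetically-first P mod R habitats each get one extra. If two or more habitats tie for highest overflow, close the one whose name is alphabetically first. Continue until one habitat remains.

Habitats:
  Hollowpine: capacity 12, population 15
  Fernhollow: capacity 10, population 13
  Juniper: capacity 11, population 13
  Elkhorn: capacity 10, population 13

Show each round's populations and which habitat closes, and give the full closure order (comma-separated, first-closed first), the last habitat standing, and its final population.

Closure order: Elkhorn, Fernhollow, Hollowpine
Last habitat: Juniper with 54 animals

Round 1: Elkhorn=13 Fernhollow=13 Hollowpine=15 Juniper=13 → close Elkhorn (overflow 3)
  13÷3 = 4 each, +1 to first 1
Round 2: Fernhollow=18 Hollowpine=19 Juniper=17 → close Fernhollow (overflow 8)
  18÷2 = 9 each, +1 to first 0
Round 3: Hollowpine=28 Juniper=26 → close Hollowpine (overflow 16)
  28÷1 = 28 each, +1 to first 0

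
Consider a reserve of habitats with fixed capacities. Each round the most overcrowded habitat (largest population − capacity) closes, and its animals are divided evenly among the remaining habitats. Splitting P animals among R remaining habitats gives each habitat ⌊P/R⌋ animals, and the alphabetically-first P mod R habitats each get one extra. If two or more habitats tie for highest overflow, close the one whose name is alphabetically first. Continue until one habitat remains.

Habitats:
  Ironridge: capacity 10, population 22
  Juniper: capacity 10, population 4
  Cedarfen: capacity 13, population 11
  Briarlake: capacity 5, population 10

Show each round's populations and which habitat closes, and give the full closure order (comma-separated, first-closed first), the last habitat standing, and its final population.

Round 1: Briarlake=10 Cedarfen=11 Ironridge=22 Juniper=4 → close Ironridge (overflow 12)
  22÷3 = 7 each, +1 to first 1
Round 2: Briarlake=18 Cedarfen=18 Juniper=11 → close Briarlake (overflow 13)
  18÷2 = 9 each, +1 to first 0
Round 3: Cedarfen=27 Juniper=20 → close Cedarfen (overflow 14)
  27÷1 = 27 each, +1 to first 0

Closure order: Ironridge, Briarlake, Cedarfen
Last habitat: Juniper with 47 animals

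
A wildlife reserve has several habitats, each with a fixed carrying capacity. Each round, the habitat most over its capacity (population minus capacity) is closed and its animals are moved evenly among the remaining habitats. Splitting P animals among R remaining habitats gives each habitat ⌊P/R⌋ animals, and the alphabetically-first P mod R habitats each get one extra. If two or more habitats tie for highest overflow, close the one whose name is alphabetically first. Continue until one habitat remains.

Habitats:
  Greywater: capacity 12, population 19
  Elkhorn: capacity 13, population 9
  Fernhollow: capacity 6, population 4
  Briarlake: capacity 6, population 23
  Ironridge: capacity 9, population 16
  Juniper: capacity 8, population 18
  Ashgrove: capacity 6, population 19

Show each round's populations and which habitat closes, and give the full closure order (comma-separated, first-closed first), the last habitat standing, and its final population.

Closure order: Briarlake, Ashgrove, Juniper, Greywater, Ironridge, Elkhorn
Last habitat: Fernhollow with 108 animals

Round 1: Ashgrove=19 Briarlake=23 Elkhorn=9 Fernhollow=4 Greywater=19 Ironridge=16 Juniper=18 → close Briarlake (overflow 17)
  23÷6 = 3 each, +1 to first 5
Round 2: Ashgrove=23 Elkhorn=13 Fernhollow=8 Greywater=23 Ironridge=20 Juniper=21 → close Ashgrove (overflow 17)
  23÷5 = 4 each, +1 to first 3
Round 3: Elkhorn=18 Fernhollow=13 Greywater=28 Ironridge=24 Juniper=25 → close Juniper (overflow 17)
  25÷4 = 6 each, +1 to first 1
Round 4: Elkhorn=25 Fernhollow=19 Greywater=34 Ironridge=30 → close Greywater (overflow 22)
  34÷3 = 11 each, +1 to first 1
Round 5: Elkhorn=37 Fernhollow=30 Ironridge=41 → close Ironridge (overflow 32)
  41÷2 = 20 each, +1 to first 1
Round 6: Elkhorn=58 Fernhollow=50 → close Elkhorn (overflow 45)
  58÷1 = 58 each, +1 to first 0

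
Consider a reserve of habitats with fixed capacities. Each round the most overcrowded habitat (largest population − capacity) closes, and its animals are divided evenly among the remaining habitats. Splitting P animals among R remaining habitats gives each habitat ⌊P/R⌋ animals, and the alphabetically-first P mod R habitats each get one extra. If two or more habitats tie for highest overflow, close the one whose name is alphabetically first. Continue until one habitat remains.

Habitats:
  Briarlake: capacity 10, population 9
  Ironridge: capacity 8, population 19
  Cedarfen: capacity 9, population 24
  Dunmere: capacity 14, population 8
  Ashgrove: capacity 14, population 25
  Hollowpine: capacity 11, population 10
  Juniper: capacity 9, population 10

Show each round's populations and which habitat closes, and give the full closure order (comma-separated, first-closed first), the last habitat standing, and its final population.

Closure order: Cedarfen, Ashgrove, Ironridge, Briarlake, Juniper, Hollowpine
Last habitat: Dunmere with 105 animals

Round 1: Ashgrove=25 Briarlake=9 Cedarfen=24 Dunmere=8 Hollowpine=10 Ironridge=19 Juniper=10 → close Cedarfen (overflow 15)
  24÷6 = 4 each, +1 to first 0
Round 2: Ashgrove=29 Briarlake=13 Dunmere=12 Hollowpine=14 Ironridge=23 Juniper=14 → close Ashgrove (overflow 15)
  29÷5 = 5 each, +1 to first 4
Round 3: Briarlake=19 Dunmere=18 Hollowpine=20 Ironridge=29 Juniper=19 → close Ironridge (overflow 21)
  29÷4 = 7 each, +1 to first 1
Round 4: Briarlake=27 Dunmere=25 Hollowpine=27 Juniper=26 → close Briarlake (overflow 17)
  27÷3 = 9 each, +1 to first 0
Round 5: Dunmere=34 Hollowpine=36 Juniper=35 → close Juniper (overflow 26)
  35÷2 = 17 each, +1 to first 1
Round 6: Dunmere=52 Hollowpine=53 → close Hollowpine (overflow 42)
  53÷1 = 53 each, +1 to first 0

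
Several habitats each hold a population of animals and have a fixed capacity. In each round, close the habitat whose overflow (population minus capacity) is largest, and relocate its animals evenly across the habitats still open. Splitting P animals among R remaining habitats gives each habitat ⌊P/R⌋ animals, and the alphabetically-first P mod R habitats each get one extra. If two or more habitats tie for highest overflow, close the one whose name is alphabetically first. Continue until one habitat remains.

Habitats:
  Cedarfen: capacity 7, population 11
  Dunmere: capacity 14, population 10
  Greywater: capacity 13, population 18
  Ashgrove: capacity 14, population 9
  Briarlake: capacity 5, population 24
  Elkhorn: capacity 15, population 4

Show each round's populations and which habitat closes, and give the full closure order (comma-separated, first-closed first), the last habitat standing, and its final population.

Round 1: Ashgrove=9 Briarlake=24 Cedarfen=11 Dunmere=10 Elkhorn=4 Greywater=18 → close Briarlake (overflow 19)
  24÷5 = 4 each, +1 to first 4
Round 2: Ashgrove=14 Cedarfen=16 Dunmere=15 Elkhorn=9 Greywater=22 → close Cedarfen (overflow 9)
  16÷4 = 4 each, +1 to first 0
Round 3: Ashgrove=18 Dunmere=19 Elkhorn=13 Greywater=26 → close Greywater (overflow 13)
  26÷3 = 8 each, +1 to first 2
Round 4: Ashgrove=27 Dunmere=28 Elkhorn=21 → close Dunmere (overflow 14)
  28÷2 = 14 each, +1 to first 0
Round 5: Ashgrove=41 Elkhorn=35 → close Ashgrove (overflow 27)
  41÷1 = 41 each, +1 to first 0

Closure order: Briarlake, Cedarfen, Greywater, Dunmere, Ashgrove
Last habitat: Elkhorn with 76 animals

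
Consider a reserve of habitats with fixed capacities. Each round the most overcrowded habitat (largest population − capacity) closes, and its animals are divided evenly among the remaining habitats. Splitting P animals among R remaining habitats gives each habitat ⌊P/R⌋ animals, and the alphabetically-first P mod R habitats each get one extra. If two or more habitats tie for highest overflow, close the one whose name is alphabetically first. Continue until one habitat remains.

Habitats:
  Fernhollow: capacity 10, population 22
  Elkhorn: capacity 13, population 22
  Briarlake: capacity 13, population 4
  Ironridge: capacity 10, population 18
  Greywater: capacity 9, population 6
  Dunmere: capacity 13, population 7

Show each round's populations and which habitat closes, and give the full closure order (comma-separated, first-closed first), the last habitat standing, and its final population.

Round 1: Briarlake=4 Dunmere=7 Elkhorn=22 Fernhollow=22 Greywater=6 Ironridge=18 → close Fernhollow (overflow 12)
  22÷5 = 4 each, +1 to first 2
Round 2: Briarlake=9 Dunmere=12 Elkhorn=26 Greywater=10 Ironridge=22 → close Elkhorn (overflow 13)
  26÷4 = 6 each, +1 to first 2
Round 3: Briarlake=16 Dunmere=19 Greywater=16 Ironridge=28 → close Ironridge (overflow 18)
  28÷3 = 9 each, +1 to first 1
Round 4: Briarlake=26 Dunmere=28 Greywater=25 → close Greywater (overflow 16)
  25÷2 = 12 each, +1 to first 1
Round 5: Briarlake=39 Dunmere=40 → close Dunmere (overflow 27)
  40÷1 = 40 each, +1 to first 0

Closure order: Fernhollow, Elkhorn, Ironridge, Greywater, Dunmere
Last habitat: Briarlake with 79 animals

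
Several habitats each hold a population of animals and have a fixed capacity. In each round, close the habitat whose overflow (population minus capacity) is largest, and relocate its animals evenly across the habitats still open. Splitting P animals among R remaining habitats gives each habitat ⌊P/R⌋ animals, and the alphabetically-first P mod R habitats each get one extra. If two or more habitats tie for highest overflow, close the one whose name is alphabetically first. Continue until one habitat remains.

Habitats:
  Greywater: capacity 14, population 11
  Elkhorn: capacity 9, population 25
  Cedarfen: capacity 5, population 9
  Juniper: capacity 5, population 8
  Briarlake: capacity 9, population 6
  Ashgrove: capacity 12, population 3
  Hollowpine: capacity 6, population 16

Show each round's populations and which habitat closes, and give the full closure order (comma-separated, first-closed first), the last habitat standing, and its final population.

Closure order: Elkhorn, Hollowpine, Cedarfen, Juniper, Briarlake, Greywater
Last habitat: Ashgrove with 78 animals

Round 1: Ashgrove=3 Briarlake=6 Cedarfen=9 Elkhorn=25 Greywater=11 Hollowpine=16 Juniper=8 → close Elkhorn (overflow 16)
  25÷6 = 4 each, +1 to first 1
Round 2: Ashgrove=8 Briarlake=10 Cedarfen=13 Greywater=15 Hollowpine=20 Juniper=12 → close Hollowpine (overflow 14)
  20÷5 = 4 each, +1 to first 0
Round 3: Ashgrove=12 Briarlake=14 Cedarfen=17 Greywater=19 Juniper=16 → close Cedarfen (overflow 12)
  17÷4 = 4 each, +1 to first 1
Round 4: Ashgrove=17 Briarlake=18 Greywater=23 Juniper=20 → close Juniper (overflow 15)
  20÷3 = 6 each, +1 to first 2
Round 5: Ashgrove=24 Briarlake=25 Greywater=29 → close Briarlake (overflow 16)
  25÷2 = 12 each, +1 to first 1
Round 6: Ashgrove=37 Greywater=41 → close Greywater (overflow 27)
  41÷1 = 41 each, +1 to first 0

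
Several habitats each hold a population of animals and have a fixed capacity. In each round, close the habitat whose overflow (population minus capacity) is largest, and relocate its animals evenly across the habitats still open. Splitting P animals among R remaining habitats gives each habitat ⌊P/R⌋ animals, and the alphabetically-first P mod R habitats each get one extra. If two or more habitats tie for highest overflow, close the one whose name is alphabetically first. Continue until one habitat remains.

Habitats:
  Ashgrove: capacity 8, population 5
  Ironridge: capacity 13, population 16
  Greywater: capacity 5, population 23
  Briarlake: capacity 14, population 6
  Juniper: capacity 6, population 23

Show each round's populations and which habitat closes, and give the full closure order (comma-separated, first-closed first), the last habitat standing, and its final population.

Closure order: Greywater, Juniper, Ironridge, Ashgrove
Last habitat: Briarlake with 73 animals

Round 1: Ashgrove=5 Briarlake=6 Greywater=23 Ironridge=16 Juniper=23 → close Greywater (overflow 18)
  23÷4 = 5 each, +1 to first 3
Round 2: Ashgrove=11 Briarlake=12 Ironridge=22 Juniper=28 → close Juniper (overflow 22)
  28÷3 = 9 each, +1 to first 1
Round 3: Ashgrove=21 Briarlake=21 Ironridge=31 → close Ironridge (overflow 18)
  31÷2 = 15 each, +1 to first 1
Round 4: Ashgrove=37 Briarlake=36 → close Ashgrove (overflow 29)
  37÷1 = 37 each, +1 to first 0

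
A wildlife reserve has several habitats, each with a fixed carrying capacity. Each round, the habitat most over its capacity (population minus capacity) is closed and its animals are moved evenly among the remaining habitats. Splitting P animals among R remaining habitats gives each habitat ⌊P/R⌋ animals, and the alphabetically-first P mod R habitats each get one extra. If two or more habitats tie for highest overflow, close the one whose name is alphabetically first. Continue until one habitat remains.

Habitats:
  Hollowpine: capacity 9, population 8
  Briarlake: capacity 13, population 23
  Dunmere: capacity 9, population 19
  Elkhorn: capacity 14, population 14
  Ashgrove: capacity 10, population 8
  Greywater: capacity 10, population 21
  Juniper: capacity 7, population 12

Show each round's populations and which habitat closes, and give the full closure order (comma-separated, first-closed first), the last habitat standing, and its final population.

Round 1: Ashgrove=8 Briarlake=23 Dunmere=19 Elkhorn=14 Greywater=21 Hollowpine=8 Juniper=12 → close Greywater (overflow 11)
  21÷6 = 3 each, +1 to first 3
Round 2: Ashgrove=12 Briarlake=27 Dunmere=23 Elkhorn=17 Hollowpine=11 Juniper=15 → close Briarlake (overflow 14)
  27÷5 = 5 each, +1 to first 2
Round 3: Ashgrove=18 Dunmere=29 Elkhorn=22 Hollowpine=16 Juniper=20 → close Dunmere (overflow 20)
  29÷4 = 7 each, +1 to first 1
Round 4: Ashgrove=26 Elkhorn=29 Hollowpine=23 Juniper=27 → close Juniper (overflow 20)
  27÷3 = 9 each, +1 to first 0
Round 5: Ashgrove=35 Elkhorn=38 Hollowpine=32 → close Ashgrove (overflow 25)
  35÷2 = 17 each, +1 to first 1
Round 6: Elkhorn=56 Hollowpine=49 → close Elkhorn (overflow 42)
  56÷1 = 56 each, +1 to first 0

Closure order: Greywater, Briarlake, Dunmere, Juniper, Ashgrove, Elkhorn
Last habitat: Hollowpine with 105 animals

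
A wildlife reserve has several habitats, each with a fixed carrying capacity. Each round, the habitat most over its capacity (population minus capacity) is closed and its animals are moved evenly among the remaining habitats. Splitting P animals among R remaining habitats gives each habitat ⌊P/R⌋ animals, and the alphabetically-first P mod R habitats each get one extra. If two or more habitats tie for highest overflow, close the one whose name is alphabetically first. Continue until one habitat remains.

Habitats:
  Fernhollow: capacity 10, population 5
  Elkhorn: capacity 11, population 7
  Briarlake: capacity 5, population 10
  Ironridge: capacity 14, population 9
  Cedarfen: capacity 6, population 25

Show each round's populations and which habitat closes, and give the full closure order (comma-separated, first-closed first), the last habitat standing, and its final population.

Closure order: Cedarfen, Briarlake, Elkhorn, Fernhollow
Last habitat: Ironridge with 56 animals

Round 1: Briarlake=10 Cedarfen=25 Elkhorn=7 Fernhollow=5 Ironridge=9 → close Cedarfen (overflow 19)
  25÷4 = 6 each, +1 to first 1
Round 2: Briarlake=17 Elkhorn=13 Fernhollow=11 Ironridge=15 → close Briarlake (overflow 12)
  17÷3 = 5 each, +1 to first 2
Round 3: Elkhorn=19 Fernhollow=17 Ironridge=20 → close Elkhorn (overflow 8)
  19÷2 = 9 each, +1 to first 1
Round 4: Fernhollow=27 Ironridge=29 → close Fernhollow (overflow 17)
  27÷1 = 27 each, +1 to first 0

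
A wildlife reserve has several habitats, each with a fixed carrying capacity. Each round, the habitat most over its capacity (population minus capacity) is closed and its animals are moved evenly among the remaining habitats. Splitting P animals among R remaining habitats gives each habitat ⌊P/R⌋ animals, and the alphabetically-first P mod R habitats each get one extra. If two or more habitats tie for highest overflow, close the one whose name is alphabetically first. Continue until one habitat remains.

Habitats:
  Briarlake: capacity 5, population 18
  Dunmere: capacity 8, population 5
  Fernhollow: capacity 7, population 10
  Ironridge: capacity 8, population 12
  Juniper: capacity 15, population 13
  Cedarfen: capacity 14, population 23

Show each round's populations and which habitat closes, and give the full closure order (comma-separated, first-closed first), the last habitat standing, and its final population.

Round 1: Briarlake=18 Cedarfen=23 Dunmere=5 Fernhollow=10 Ironridge=12 Juniper=13 → close Briarlake (overflow 13)
  18÷5 = 3 each, +1 to first 3
Round 2: Cedarfen=27 Dunmere=9 Fernhollow=14 Ironridge=15 Juniper=16 → close Cedarfen (overflow 13)
  27÷4 = 6 each, +1 to first 3
Round 3: Dunmere=16 Fernhollow=21 Ironridge=22 Juniper=22 → close Fernhollow (overflow 14)
  21÷3 = 7 each, +1 to first 0
Round 4: Dunmere=23 Ironridge=29 Juniper=29 → close Ironridge (overflow 21)
  29÷2 = 14 each, +1 to first 1
Round 5: Dunmere=38 Juniper=43 → close Dunmere (overflow 30)
  38÷1 = 38 each, +1 to first 0

Closure order: Briarlake, Cedarfen, Fernhollow, Ironridge, Dunmere
Last habitat: Juniper with 81 animals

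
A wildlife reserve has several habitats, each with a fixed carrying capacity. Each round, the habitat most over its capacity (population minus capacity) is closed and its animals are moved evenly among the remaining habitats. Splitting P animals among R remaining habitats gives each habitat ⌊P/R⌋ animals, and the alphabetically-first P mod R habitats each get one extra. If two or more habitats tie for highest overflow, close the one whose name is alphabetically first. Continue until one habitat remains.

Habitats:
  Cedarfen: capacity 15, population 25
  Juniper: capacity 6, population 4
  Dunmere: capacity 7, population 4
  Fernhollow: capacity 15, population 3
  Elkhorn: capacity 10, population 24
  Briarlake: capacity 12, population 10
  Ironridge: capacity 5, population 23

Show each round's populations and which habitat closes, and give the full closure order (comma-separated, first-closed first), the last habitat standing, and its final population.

Round 1: Briarlake=10 Cedarfen=25 Dunmere=4 Elkhorn=24 Fernhollow=3 Ironridge=23 Juniper=4 → close Ironridge (overflow 18)
  23÷6 = 3 each, +1 to first 5
Round 2: Briarlake=14 Cedarfen=29 Dunmere=8 Elkhorn=28 Fernhollow=7 Juniper=7 → close Elkhorn (overflow 18)
  28÷5 = 5 each, +1 to first 3
Round 3: Briarlake=20 Cedarfen=35 Dunmere=14 Fernhollow=12 Juniper=12 → close Cedarfen (overflow 20)
  35÷4 = 8 each, +1 to first 3
Round 4: Briarlake=29 Dunmere=23 Fernhollow=21 Juniper=20 → close Briarlake (overflow 17)
  29÷3 = 9 each, +1 to first 2
Round 5: Dunmere=33 Fernhollow=31 Juniper=29 → close Dunmere (overflow 26)
  33÷2 = 16 each, +1 to first 1
Round 6: Fernhollow=48 Juniper=45 → close Juniper (overflow 39)
  45÷1 = 45 each, +1 to first 0

Closure order: Ironridge, Elkhorn, Cedarfen, Briarlake, Dunmere, Juniper
Last habitat: Fernhollow with 93 animals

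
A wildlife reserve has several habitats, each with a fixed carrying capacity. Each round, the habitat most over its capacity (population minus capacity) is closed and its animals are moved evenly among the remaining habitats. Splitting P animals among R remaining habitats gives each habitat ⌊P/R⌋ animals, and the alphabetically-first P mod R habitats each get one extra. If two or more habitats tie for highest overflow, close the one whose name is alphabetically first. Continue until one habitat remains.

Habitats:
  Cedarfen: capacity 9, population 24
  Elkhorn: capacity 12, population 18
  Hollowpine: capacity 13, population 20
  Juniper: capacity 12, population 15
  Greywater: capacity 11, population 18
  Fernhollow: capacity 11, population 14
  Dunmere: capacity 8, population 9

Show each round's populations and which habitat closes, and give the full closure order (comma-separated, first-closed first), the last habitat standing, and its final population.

Round 1: Cedarfen=24 Dunmere=9 Elkhorn=18 Fernhollow=14 Greywater=18 Hollowpine=20 Juniper=15 → close Cedarfen (overflow 15)
  24÷6 = 4 each, +1 to first 0
Round 2: Dunmere=13 Elkhorn=22 Fernhollow=18 Greywater=22 Hollowpine=24 Juniper=19 → close Greywater (overflow 11)
  22÷5 = 4 each, +1 to first 2
Round 3: Dunmere=18 Elkhorn=27 Fernhollow=22 Hollowpine=28 Juniper=23 → close Elkhorn (overflow 15)
  27÷4 = 6 each, +1 to first 3
Round 4: Dunmere=25 Fernhollow=29 Hollowpine=35 Juniper=29 → close Hollowpine (overflow 22)
  35÷3 = 11 each, +1 to first 2
Round 5: Dunmere=37 Fernhollow=41 Juniper=40 → close Fernhollow (overflow 30)
  41÷2 = 20 each, +1 to first 1
Round 6: Dunmere=58 Juniper=60 → close Dunmere (overflow 50)
  58÷1 = 58 each, +1 to first 0

Closure order: Cedarfen, Greywater, Elkhorn, Hollowpine, Fernhollow, Dunmere
Last habitat: Juniper with 118 animals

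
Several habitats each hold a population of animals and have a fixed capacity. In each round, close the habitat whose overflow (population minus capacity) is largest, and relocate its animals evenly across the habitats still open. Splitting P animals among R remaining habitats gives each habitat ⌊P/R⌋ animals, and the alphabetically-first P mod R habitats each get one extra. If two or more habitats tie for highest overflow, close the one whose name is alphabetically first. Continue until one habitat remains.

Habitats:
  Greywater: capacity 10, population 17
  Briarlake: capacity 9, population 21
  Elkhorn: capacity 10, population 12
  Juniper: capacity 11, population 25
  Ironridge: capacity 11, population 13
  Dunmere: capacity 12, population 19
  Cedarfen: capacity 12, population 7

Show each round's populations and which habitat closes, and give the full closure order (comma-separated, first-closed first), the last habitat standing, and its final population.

Round 1: Briarlake=21 Cedarfen=7 Dunmere=19 Elkhorn=12 Greywater=17 Ironridge=13 Juniper=25 → close Juniper (overflow 14)
  25÷6 = 4 each, +1 to first 1
Round 2: Briarlake=26 Cedarfen=11 Dunmere=23 Elkhorn=16 Greywater=21 Ironridge=17 → close Briarlake (overflow 17)
  26÷5 = 5 each, +1 to first 1
Round 3: Cedarfen=17 Dunmere=28 Elkhorn=21 Greywater=26 Ironridge=22 → close Dunmere (overflow 16)
  28÷4 = 7 each, +1 to first 0
Round 4: Cedarfen=24 Elkhorn=28 Greywater=33 Ironridge=29 → close Greywater (overflow 23)
  33÷3 = 11 each, +1 to first 0
Round 5: Cedarfen=35 Elkhorn=39 Ironridge=40 → close Elkhorn (overflow 29)
  39÷2 = 19 each, +1 to first 1
Round 6: Cedarfen=55 Ironridge=59 → close Ironridge (overflow 48)
  59÷1 = 59 each, +1 to first 0

Closure order: Juniper, Briarlake, Dunmere, Greywater, Elkhorn, Ironridge
Last habitat: Cedarfen with 114 animals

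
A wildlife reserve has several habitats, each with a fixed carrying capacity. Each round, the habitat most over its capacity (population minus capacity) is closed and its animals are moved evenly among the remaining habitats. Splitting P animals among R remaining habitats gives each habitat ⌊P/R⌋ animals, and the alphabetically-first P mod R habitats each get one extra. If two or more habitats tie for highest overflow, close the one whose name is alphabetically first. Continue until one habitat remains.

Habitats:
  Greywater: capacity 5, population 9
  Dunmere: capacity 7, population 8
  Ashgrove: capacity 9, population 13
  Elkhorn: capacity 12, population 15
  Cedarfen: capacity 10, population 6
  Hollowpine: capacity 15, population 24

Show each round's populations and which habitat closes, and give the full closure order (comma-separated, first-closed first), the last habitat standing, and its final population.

Closure order: Hollowpine, Ashgrove, Elkhorn, Greywater, Dunmere
Last habitat: Cedarfen with 75 animals

Round 1: Ashgrove=13 Cedarfen=6 Dunmere=8 Elkhorn=15 Greywater=9 Hollowpine=24 → close Hollowpine (overflow 9)
  24÷5 = 4 each, +1 to first 4
Round 2: Ashgrove=18 Cedarfen=11 Dunmere=13 Elkhorn=20 Greywater=13 → close Ashgrove (overflow 9)
  18÷4 = 4 each, +1 to first 2
Round 3: Cedarfen=16 Dunmere=18 Elkhorn=24 Greywater=17 → close Elkhorn (overflow 12)
  24÷3 = 8 each, +1 to first 0
Round 4: Cedarfen=24 Dunmere=26 Greywater=25 → close Greywater (overflow 20)
  25÷2 = 12 each, +1 to first 1
Round 5: Cedarfen=37 Dunmere=38 → close Dunmere (overflow 31)
  38÷1 = 38 each, +1 to first 0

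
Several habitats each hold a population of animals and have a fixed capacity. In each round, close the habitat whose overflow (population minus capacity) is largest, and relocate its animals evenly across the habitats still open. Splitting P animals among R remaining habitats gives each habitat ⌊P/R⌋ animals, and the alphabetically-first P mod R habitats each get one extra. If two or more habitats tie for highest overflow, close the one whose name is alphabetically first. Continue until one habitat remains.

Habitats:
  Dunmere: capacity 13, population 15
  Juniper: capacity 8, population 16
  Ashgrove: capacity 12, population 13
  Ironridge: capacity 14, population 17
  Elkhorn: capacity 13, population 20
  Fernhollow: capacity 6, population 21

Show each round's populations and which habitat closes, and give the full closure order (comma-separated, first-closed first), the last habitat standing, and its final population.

Round 1: Ashgrove=13 Dunmere=15 Elkhorn=20 Fernhollow=21 Ironridge=17 Juniper=16 → close Fernhollow (overflow 15)
  21÷5 = 4 each, +1 to first 1
Round 2: Ashgrove=18 Dunmere=19 Elkhorn=24 Ironridge=21 Juniper=20 → close Juniper (overflow 12)
  20÷4 = 5 each, +1 to first 0
Round 3: Ashgrove=23 Dunmere=24 Elkhorn=29 Ironridge=26 → close Elkhorn (overflow 16)
  29÷3 = 9 each, +1 to first 2
Round 4: Ashgrove=33 Dunmere=34 Ironridge=35 → close Ashgrove (overflow 21)
  33÷2 = 16 each, +1 to first 1
Round 5: Dunmere=51 Ironridge=51 → close Dunmere (overflow 38)
  51÷1 = 51 each, +1 to first 0

Closure order: Fernhollow, Juniper, Elkhorn, Ashgrove, Dunmere
Last habitat: Ironridge with 102 animals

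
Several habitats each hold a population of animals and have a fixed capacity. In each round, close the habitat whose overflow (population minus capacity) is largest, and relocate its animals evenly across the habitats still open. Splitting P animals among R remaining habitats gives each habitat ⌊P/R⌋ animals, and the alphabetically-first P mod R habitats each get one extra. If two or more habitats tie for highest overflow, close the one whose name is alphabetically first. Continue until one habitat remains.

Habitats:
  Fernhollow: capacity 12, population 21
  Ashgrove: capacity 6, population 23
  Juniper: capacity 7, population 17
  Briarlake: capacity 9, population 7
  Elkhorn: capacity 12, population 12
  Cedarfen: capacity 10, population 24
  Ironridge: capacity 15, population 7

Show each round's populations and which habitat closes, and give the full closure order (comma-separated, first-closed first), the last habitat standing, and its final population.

Closure order: Ashgrove, Cedarfen, Fernhollow, Juniper, Elkhorn, Briarlake
Last habitat: Ironridge with 111 animals

Round 1: Ashgrove=23 Briarlake=7 Cedarfen=24 Elkhorn=12 Fernhollow=21 Ironridge=7 Juniper=17 → close Ashgrove (overflow 17)
  23÷6 = 3 each, +1 to first 5
Round 2: Briarlake=11 Cedarfen=28 Elkhorn=16 Fernhollow=25 Ironridge=11 Juniper=20 → close Cedarfen (overflow 18)
  28÷5 = 5 each, +1 to first 3
Round 3: Briarlake=17 Elkhorn=22 Fernhollow=31 Ironridge=16 Juniper=25 → close Fernhollow (overflow 19)
  31÷4 = 7 each, +1 to first 3
Round 4: Briarlake=25 Elkhorn=30 Ironridge=24 Juniper=32 → close Juniper (overflow 25)
  32÷3 = 10 each, +1 to first 2
Round 5: Briarlake=36 Elkhorn=41 Ironridge=34 → close Elkhorn (overflow 29)
  41÷2 = 20 each, +1 to first 1
Round 6: Briarlake=57 Ironridge=54 → close Briarlake (overflow 48)
  57÷1 = 57 each, +1 to first 0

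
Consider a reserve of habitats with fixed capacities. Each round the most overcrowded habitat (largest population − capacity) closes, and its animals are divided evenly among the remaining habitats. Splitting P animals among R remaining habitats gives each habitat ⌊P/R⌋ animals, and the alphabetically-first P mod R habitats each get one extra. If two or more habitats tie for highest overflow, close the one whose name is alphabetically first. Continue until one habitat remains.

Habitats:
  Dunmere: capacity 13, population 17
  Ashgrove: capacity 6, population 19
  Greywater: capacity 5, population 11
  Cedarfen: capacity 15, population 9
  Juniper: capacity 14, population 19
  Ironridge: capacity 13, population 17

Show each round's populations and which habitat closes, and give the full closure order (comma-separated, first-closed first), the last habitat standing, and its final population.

Round 1: Ashgrove=19 Cedarfen=9 Dunmere=17 Greywater=11 Ironridge=17 Juniper=19 → close Ashgrove (overflow 13)
  19÷5 = 3 each, +1 to first 4
Round 2: Cedarfen=13 Dunmere=21 Greywater=15 Ironridge=21 Juniper=22 → close Greywater (overflow 10)
  15÷4 = 3 each, +1 to first 3
Round 3: Cedarfen=17 Dunmere=25 Ironridge=25 Juniper=25 → close Dunmere (overflow 12)
  25÷3 = 8 each, +1 to first 1
Round 4: Cedarfen=26 Ironridge=33 Juniper=33 → close Ironridge (overflow 20)
  33÷2 = 16 each, +1 to first 1
Round 5: Cedarfen=43 Juniper=49 → close Juniper (overflow 35)
  49÷1 = 49 each, +1 to first 0

Closure order: Ashgrove, Greywater, Dunmere, Ironridge, Juniper
Last habitat: Cedarfen with 92 animals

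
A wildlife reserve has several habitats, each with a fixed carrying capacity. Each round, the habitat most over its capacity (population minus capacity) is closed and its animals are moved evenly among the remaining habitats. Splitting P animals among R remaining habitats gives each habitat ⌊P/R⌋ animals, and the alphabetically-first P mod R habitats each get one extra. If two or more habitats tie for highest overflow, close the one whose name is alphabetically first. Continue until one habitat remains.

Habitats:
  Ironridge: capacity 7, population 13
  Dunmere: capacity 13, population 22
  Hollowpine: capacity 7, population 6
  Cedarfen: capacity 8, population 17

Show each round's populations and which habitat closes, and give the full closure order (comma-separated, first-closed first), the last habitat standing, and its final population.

Closure order: Cedarfen, Dunmere, Ironridge
Last habitat: Hollowpine with 58 animals

Round 1: Cedarfen=17 Dunmere=22 Hollowpine=6 Ironridge=13 → close Cedarfen (overflow 9)
  17÷3 = 5 each, +1 to first 2
Round 2: Dunmere=28 Hollowpine=12 Ironridge=18 → close Dunmere (overflow 15)
  28÷2 = 14 each, +1 to first 0
Round 3: Hollowpine=26 Ironridge=32 → close Ironridge (overflow 25)
  32÷1 = 32 each, +1 to first 0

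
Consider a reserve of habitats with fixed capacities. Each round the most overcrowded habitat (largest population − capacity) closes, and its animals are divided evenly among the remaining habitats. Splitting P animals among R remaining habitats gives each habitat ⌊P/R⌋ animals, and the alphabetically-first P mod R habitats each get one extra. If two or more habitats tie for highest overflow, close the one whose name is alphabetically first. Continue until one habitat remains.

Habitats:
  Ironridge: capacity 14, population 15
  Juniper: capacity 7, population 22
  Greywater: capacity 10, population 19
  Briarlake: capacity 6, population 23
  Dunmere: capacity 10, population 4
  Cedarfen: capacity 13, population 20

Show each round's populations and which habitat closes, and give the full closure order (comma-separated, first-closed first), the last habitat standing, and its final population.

Closure order: Briarlake, Juniper, Greywater, Cedarfen, Ironridge
Last habitat: Dunmere with 103 animals

Round 1: Briarlake=23 Cedarfen=20 Dunmere=4 Greywater=19 Ironridge=15 Juniper=22 → close Briarlake (overflow 17)
  23÷5 = 4 each, +1 to first 3
Round 2: Cedarfen=25 Dunmere=9 Greywater=24 Ironridge=19 Juniper=26 → close Juniper (overflow 19)
  26÷4 = 6 each, +1 to first 2
Round 3: Cedarfen=32 Dunmere=16 Greywater=30 Ironridge=25 → close Greywater (overflow 20)
  30÷3 = 10 each, +1 to first 0
Round 4: Cedarfen=42 Dunmere=26 Ironridge=35 → close Cedarfen (overflow 29)
  42÷2 = 21 each, +1 to first 0
Round 5: Dunmere=47 Ironridge=56 → close Ironridge (overflow 42)
  56÷1 = 56 each, +1 to first 0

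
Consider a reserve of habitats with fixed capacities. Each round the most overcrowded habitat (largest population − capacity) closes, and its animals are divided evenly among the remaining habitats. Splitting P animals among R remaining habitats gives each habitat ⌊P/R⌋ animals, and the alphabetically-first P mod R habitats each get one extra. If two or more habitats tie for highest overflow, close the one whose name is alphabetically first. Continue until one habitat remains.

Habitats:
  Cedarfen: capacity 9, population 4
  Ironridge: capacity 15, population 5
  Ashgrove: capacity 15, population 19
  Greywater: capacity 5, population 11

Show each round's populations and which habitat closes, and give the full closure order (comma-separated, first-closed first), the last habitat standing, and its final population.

Closure order: Greywater, Ashgrove, Cedarfen
Last habitat: Ironridge with 39 animals

Round 1: Ashgrove=19 Cedarfen=4 Greywater=11 Ironridge=5 → close Greywater (overflow 6)
  11÷3 = 3 each, +1 to first 2
Round 2: Ashgrove=23 Cedarfen=8 Ironridge=8 → close Ashgrove (overflow 8)
  23÷2 = 11 each, +1 to first 1
Round 3: Cedarfen=20 Ironridge=19 → close Cedarfen (overflow 11)
  20÷1 = 20 each, +1 to first 0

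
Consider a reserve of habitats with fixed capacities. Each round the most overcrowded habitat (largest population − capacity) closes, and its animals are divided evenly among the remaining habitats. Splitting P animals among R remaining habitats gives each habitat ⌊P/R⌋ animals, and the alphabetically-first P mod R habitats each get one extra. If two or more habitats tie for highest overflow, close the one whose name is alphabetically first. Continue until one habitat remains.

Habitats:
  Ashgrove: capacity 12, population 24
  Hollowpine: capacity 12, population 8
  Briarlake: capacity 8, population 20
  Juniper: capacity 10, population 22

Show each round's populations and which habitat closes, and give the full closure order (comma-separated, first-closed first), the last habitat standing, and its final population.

Closure order: Ashgrove, Briarlake, Juniper
Last habitat: Hollowpine with 74 animals

Round 1: Ashgrove=24 Briarlake=20 Hollowpine=8 Juniper=22 → close Ashgrove (overflow 12)
  24÷3 = 8 each, +1 to first 0
Round 2: Briarlake=28 Hollowpine=16 Juniper=30 → close Briarlake (overflow 20)
  28÷2 = 14 each, +1 to first 0
Round 3: Hollowpine=30 Juniper=44 → close Juniper (overflow 34)
  44÷1 = 44 each, +1 to first 0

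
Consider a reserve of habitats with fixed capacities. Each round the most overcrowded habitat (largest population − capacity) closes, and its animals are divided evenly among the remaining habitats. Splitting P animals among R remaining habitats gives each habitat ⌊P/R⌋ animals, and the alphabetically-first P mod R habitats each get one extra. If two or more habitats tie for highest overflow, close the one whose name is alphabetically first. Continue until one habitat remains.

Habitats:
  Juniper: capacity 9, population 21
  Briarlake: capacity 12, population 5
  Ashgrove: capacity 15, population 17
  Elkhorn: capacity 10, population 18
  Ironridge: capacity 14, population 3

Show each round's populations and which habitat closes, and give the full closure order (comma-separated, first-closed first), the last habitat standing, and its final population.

Round 1: Ashgrove=17 Briarlake=5 Elkhorn=18 Ironridge=3 Juniper=21 → close Juniper (overflow 12)
  21÷4 = 5 each, +1 to first 1
Round 2: Ashgrove=23 Briarlake=10 Elkhorn=23 Ironridge=8 → close Elkhorn (overflow 13)
  23÷3 = 7 each, +1 to first 2
Round 3: Ashgrove=31 Briarlake=18 Ironridge=15 → close Ashgrove (overflow 16)
  31÷2 = 15 each, +1 to first 1
Round 4: Briarlake=34 Ironridge=30 → close Briarlake (overflow 22)
  34÷1 = 34 each, +1 to first 0

Closure order: Juniper, Elkhorn, Ashgrove, Briarlake
Last habitat: Ironridge with 64 animals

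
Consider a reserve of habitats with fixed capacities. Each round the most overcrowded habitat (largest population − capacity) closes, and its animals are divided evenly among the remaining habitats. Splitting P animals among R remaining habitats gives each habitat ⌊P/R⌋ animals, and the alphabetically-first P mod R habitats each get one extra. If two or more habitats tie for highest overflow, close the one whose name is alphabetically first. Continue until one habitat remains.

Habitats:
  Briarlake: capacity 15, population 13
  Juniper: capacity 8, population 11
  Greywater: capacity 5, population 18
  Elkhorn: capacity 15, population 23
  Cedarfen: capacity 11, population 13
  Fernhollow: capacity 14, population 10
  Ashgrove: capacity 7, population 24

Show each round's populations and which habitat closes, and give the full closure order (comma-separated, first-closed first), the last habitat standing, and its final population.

Closure order: Ashgrove, Greywater, Elkhorn, Cedarfen, Juniper, Briarlake
Last habitat: Fernhollow with 112 animals

Round 1: Ashgrove=24 Briarlake=13 Cedarfen=13 Elkhorn=23 Fernhollow=10 Greywater=18 Juniper=11 → close Ashgrove (overflow 17)
  24÷6 = 4 each, +1 to first 0
Round 2: Briarlake=17 Cedarfen=17 Elkhorn=27 Fernhollow=14 Greywater=22 Juniper=15 → close Greywater (overflow 17)
  22÷5 = 4 each, +1 to first 2
Round 3: Briarlake=22 Cedarfen=22 Elkhorn=31 Fernhollow=18 Juniper=19 → close Elkhorn (overflow 16)
  31÷4 = 7 each, +1 to first 3
Round 4: Briarlake=30 Cedarfen=30 Fernhollow=26 Juniper=26 → close Cedarfen (overflow 19)
  30÷3 = 10 each, +1 to first 0
Round 5: Briarlake=40 Fernhollow=36 Juniper=36 → close Juniper (overflow 28)
  36÷2 = 18 each, +1 to first 0
Round 6: Briarlake=58 Fernhollow=54 → close Briarlake (overflow 43)
  58÷1 = 58 each, +1 to first 0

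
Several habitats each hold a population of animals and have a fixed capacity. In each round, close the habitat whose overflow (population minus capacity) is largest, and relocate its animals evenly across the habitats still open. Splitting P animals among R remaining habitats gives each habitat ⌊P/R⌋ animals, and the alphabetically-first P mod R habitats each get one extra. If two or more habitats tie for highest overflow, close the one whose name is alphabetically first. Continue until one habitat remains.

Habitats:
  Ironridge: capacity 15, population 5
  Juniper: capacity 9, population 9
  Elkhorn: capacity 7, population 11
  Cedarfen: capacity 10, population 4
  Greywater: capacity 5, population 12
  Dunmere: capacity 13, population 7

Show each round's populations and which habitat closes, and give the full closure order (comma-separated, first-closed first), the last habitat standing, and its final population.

Round 1: Cedarfen=4 Dunmere=7 Elkhorn=11 Greywater=12 Ironridge=5 Juniper=9 → close Greywater (overflow 7)
  12÷5 = 2 each, +1 to first 2
Round 2: Cedarfen=7 Dunmere=10 Elkhorn=13 Ironridge=7 Juniper=11 → close Elkhorn (overflow 6)
  13÷4 = 3 each, +1 to first 1
Round 3: Cedarfen=11 Dunmere=13 Ironridge=10 Juniper=14 → close Juniper (overflow 5)
  14÷3 = 4 each, +1 to first 2
Round 4: Cedarfen=16 Dunmere=18 Ironridge=14 → close Cedarfen (overflow 6)
  16÷2 = 8 each, +1 to first 0
Round 5: Dunmere=26 Ironridge=22 → close Dunmere (overflow 13)
  26÷1 = 26 each, +1 to first 0

Closure order: Greywater, Elkhorn, Juniper, Cedarfen, Dunmere
Last habitat: Ironridge with 48 animals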